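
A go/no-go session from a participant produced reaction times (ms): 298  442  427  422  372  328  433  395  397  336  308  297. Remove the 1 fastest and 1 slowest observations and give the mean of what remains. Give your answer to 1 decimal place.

Sorted: 297, 298, 308, 328, 336, 372, 395, 397, 422, 427, 433, 442
Drop lowest 1 (297) and highest 1 (442)
Remaining (n=10): Σ = 3716, mean = 3716/10 = 371.600

371.6 ms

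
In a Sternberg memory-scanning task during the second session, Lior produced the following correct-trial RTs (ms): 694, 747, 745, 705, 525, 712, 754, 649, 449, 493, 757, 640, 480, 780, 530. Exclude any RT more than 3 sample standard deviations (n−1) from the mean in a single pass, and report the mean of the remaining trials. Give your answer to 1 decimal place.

644.0 ms

n = 15, ΣRT = 9660, M = 644.000
Σ(x−M)² = 189940.00; s = √(189940.00/14) = 116.478
Cutoffs: 644.000 ± 3·116.478 → [294.6, 993.4]
No RTs fall outside the cutoffs; all 15 retained. Mean = 9660/15 = 644.000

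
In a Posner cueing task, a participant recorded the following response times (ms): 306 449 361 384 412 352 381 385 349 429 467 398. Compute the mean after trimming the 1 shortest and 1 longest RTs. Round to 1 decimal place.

390.0 ms

Sorted: 306, 349, 352, 361, 381, 384, 385, 398, 412, 429, 449, 467
Drop lowest 1 (306) and highest 1 (467)
Remaining (n=10): Σ = 3900, mean = 3900/10 = 390.000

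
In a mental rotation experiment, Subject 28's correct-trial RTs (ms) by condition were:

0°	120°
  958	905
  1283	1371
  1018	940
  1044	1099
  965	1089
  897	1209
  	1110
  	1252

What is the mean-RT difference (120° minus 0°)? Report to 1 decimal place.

94.4 ms

M(0°) = 6165/6 = 1027.500
M(120°) = 8975/8 = 1121.875
Difference = 1121.875 − 1027.500 = 94.375 ms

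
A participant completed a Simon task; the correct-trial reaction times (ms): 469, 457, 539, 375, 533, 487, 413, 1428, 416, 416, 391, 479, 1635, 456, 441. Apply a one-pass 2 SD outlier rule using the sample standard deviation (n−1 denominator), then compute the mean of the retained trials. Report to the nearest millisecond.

452 ms

n = 15, ΣRT = 8935, M = 595.667
Σ(x−M)² = 2072761.33; s = √(2072761.33/14) = 384.778
Cutoffs: 595.667 ± 2·384.778 → [-173.9, 1365.2]
Outside: 1428, 1635 → excluded.
Retained (n=13): Σ = 5872, mean = 5872/13 = 451.692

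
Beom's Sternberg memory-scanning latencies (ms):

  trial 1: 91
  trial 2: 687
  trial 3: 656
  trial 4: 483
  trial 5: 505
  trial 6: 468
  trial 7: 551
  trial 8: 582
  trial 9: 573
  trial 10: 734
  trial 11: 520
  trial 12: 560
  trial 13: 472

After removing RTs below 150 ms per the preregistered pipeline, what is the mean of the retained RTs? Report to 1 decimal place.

565.9 ms

Excluded: 91
Retained (n=12): Σ = 6791
Mean = 6791/12 = 565.9167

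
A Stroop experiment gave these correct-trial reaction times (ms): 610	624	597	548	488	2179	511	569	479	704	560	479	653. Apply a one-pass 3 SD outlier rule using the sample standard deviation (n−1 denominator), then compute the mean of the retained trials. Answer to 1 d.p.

568.5 ms

n = 13, ΣRT = 9001, M = 692.385
Σ(x−M)² = 2451609.08; s = √(2451609.08/12) = 451.996
Cutoffs: 692.385 ± 3·451.996 → [-663.6, 2048.4]
Outside: 2179 → excluded.
Retained (n=12): Σ = 6822, mean = 6822/12 = 568.500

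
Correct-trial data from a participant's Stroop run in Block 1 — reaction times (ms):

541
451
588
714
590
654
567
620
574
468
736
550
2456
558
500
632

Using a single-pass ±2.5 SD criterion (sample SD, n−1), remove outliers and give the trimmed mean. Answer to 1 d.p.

582.9 ms

n = 16, ΣRT = 11199, M = 699.938
Σ(x−M)² = 3380146.94; s = √(3380146.94/15) = 474.703
Cutoffs: 699.938 ± 2.5·474.703 → [-486.8, 1886.7]
Outside: 2456 → excluded.
Retained (n=15): Σ = 8743, mean = 8743/15 = 582.867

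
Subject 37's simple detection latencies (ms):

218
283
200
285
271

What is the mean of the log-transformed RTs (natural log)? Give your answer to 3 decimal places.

ln(RT): 5.3845, 5.6454, 5.2983, 5.6525, 5.6021
Σ ln(RT) = 27.5829
Mean = 27.5829/5 = 5.51657

5.517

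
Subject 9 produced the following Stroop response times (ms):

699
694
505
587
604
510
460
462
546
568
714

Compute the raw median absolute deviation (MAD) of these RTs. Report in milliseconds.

Sorted: 460, 462, 505, 510, 546, 568, 587, 604, 694, 699, 714 → median = 568
|x − 568|: 131, 126, 63, 19, 36, 58, 108, 106, 22, 0, 146
Sorted deviations: 0, 19, 22, 36, 58, 63, 106, 108, 126, 131, 146 → MAD = 63

63 ms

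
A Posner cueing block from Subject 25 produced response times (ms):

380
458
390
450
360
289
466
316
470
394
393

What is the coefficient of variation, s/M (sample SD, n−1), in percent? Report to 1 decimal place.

n = 11, Σ = 4366, M = 396.9091
Σ(x−M)² = 36576.909; s = √(36576.909/10) = 60.4788
CV = 60.4788 / 396.9091 = 0.15237 = 15.237%

15.2%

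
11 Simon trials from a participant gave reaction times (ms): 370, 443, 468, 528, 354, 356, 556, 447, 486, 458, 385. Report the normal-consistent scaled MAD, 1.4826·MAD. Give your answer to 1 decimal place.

Sorted: 354, 356, 370, 385, 443, 447, 458, 468, 486, 528, 556 → median = 447
|x − 447| sorted: 0, 4, 11, 21, 39, 62, 77, 81, 91, 93, 109 → MAD = 62
Robust SD ≈ 1.4826 × 62 = 91.921

91.9 ms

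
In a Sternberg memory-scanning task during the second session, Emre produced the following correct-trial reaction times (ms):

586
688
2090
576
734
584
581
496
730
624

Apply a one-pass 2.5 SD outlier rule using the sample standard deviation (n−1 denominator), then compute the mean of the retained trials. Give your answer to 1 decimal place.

n = 10, ΣRT = 7689, M = 768.900
Σ(x−M)² = 1990208.90; s = √(1990208.90/9) = 470.249
Cutoffs: 768.900 ± 2.5·470.249 → [-406.7, 1944.5]
Outside: 2090 → excluded.
Retained (n=9): Σ = 5599, mean = 5599/9 = 622.111

622.1 ms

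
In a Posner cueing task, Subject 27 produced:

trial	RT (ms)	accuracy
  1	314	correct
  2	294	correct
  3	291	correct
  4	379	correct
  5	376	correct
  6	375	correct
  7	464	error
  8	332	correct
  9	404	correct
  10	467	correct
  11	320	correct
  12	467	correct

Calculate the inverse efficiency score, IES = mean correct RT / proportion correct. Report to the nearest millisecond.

Correct trials (n=11): 314, 294, 291, 379, 376, 375, 332, 404, 467, 320, 467
Mean correct RT = 4019/11 = 365.3636 ms
Proportion correct = 11/12
IES = 365.3636 / (11/12) = 398.579 ms

399 ms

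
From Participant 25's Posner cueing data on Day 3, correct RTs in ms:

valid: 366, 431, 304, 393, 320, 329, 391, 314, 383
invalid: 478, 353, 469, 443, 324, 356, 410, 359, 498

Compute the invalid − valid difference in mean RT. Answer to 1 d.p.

51.0 ms

M(valid) = 3231/9 = 359.000
M(invalid) = 3690/9 = 410.000
Difference = 410.000 − 359.000 = 51.000 ms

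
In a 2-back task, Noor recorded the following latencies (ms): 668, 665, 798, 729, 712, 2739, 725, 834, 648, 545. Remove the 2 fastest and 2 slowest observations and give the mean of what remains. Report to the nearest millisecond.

Sorted: 545, 648, 665, 668, 712, 725, 729, 798, 834, 2739
Drop lowest 2 (545, 648) and highest 2 (834, 2739)
Remaining (n=6): Σ = 4297, mean = 4297/6 = 716.167

716 ms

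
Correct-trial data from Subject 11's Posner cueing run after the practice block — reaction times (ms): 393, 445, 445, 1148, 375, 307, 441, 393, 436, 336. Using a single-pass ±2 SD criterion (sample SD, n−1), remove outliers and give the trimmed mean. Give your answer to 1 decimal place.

n = 10, ΣRT = 4719, M = 471.900
Σ(x−M)² = 528302.90; s = √(528302.90/9) = 242.281
Cutoffs: 471.900 ± 2·242.281 → [-12.7, 956.5]
Outside: 1148 → excluded.
Retained (n=9): Σ = 3571, mean = 3571/9 = 396.778

396.8 ms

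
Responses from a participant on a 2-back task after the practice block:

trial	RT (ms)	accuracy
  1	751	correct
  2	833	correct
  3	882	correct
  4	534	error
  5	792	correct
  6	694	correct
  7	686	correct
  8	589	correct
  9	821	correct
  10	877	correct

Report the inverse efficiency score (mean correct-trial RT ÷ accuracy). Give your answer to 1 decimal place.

Correct trials (n=9): 751, 833, 882, 792, 694, 686, 589, 821, 877
Mean correct RT = 6925/9 = 769.4444 ms
Proportion correct = 9/10
IES = 769.4444 / (9/10) = 854.938 ms

854.9 ms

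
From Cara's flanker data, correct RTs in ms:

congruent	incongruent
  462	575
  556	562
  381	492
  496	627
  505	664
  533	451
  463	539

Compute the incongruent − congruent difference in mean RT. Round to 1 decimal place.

73.4 ms

M(congruent) = 3396/7 = 485.143
M(incongruent) = 3910/7 = 558.571
Difference = 558.571 − 485.143 = 73.429 ms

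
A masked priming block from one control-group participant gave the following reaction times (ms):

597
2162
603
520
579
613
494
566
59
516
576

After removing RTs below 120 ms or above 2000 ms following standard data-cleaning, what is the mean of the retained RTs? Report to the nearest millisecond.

Excluded: 59, 2162
Retained (n=9): Σ = 5064
Mean = 5064/9 = 562.6667

563 ms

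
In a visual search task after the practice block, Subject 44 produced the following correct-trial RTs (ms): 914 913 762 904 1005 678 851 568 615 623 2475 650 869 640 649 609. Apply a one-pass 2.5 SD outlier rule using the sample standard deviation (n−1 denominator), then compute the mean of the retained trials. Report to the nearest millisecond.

n = 16, ΣRT = 13725, M = 857.812
Σ(x−M)² = 3081204.44; s = √(3081204.44/15) = 453.226
Cutoffs: 857.812 ± 2.5·453.226 → [-275.3, 1990.9]
Outside: 2475 → excluded.
Retained (n=15): Σ = 11250, mean = 11250/15 = 750.000

750 ms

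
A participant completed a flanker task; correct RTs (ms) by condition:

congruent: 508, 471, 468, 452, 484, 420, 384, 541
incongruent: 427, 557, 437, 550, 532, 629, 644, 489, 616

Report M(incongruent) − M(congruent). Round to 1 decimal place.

M(congruent) = 3728/8 = 466.000
M(incongruent) = 4881/9 = 542.333
Difference = 542.333 − 466.000 = 76.333 ms

76.3 ms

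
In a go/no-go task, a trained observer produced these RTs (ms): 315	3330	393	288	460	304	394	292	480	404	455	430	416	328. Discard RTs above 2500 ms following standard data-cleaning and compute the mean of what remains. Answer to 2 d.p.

381.46 ms

Excluded: 3330
Retained (n=13): Σ = 4959
Mean = 4959/13 = 381.4615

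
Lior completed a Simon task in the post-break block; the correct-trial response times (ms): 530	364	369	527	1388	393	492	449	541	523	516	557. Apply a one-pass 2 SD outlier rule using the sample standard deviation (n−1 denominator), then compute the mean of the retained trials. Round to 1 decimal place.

478.3 ms

n = 12, ΣRT = 6649, M = 554.083
Σ(x−M)² = 810558.92; s = √(810558.92/11) = 271.454
Cutoffs: 554.083 ± 2·271.454 → [11.2, 1097.0]
Outside: 1388 → excluded.
Retained (n=11): Σ = 5261, mean = 5261/11 = 478.273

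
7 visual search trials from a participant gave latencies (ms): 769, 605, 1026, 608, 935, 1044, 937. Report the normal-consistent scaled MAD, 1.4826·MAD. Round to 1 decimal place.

Sorted: 605, 608, 769, 935, 937, 1026, 1044 → median = 935
|x − 935| sorted: 0, 2, 91, 109, 166, 327, 330 → MAD = 109
Robust SD ≈ 1.4826 × 109 = 161.603

161.6 ms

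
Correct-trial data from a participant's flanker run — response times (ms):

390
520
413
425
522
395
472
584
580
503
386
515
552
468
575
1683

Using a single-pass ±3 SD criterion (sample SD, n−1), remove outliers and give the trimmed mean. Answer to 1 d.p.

486.7 ms

n = 16, ΣRT = 8983, M = 561.438
Σ(x−M)² = 1413121.94; s = √(1413121.94/15) = 306.933
Cutoffs: 561.438 ± 3·306.933 → [-359.4, 1482.2]
Outside: 1683 → excluded.
Retained (n=15): Σ = 7300, mean = 7300/15 = 486.667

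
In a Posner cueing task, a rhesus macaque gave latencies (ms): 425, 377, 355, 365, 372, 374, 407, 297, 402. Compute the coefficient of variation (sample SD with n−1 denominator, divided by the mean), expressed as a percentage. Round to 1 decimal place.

9.8%

n = 9, Σ = 3374, M = 374.8889
Σ(x−M)² = 10850.889; s = √(10850.889/8) = 36.8288
CV = 36.8288 / 374.8889 = 0.09824 = 9.824%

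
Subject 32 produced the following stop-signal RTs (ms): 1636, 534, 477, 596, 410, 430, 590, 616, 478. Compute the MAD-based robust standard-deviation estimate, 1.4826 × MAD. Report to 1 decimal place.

91.9 ms

Sorted: 410, 430, 477, 478, 534, 590, 596, 616, 1636 → median = 534
|x − 534| sorted: 0, 56, 56, 57, 62, 82, 104, 124, 1102 → MAD = 62
Robust SD ≈ 1.4826 × 62 = 91.921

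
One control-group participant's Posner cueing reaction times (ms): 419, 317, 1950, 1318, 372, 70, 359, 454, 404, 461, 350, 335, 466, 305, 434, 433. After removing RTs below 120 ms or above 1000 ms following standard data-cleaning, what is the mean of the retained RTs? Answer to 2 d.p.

393.00 ms

Excluded: 70, 1318, 1950
Retained (n=13): Σ = 5109
Mean = 5109/13 = 393.0000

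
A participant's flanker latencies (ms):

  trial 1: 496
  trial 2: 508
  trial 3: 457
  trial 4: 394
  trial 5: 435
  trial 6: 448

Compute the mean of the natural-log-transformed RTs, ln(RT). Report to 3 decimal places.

6.120

ln(RT): 6.2066, 6.2305, 6.1247, 5.9764, 6.0753, 6.1048
Σ ln(RT) = 36.7182
Mean = 36.7182/6 = 6.11971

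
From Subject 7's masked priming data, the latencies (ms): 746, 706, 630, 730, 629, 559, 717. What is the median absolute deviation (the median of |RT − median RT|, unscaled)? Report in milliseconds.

40 ms

Sorted: 559, 629, 630, 706, 717, 730, 746 → median = 706
|x − 706|: 40, 0, 76, 24, 77, 147, 11
Sorted deviations: 0, 11, 24, 40, 76, 77, 147 → MAD = 40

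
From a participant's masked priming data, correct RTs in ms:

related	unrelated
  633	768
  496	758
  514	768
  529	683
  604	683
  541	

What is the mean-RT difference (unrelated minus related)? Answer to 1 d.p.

M(related) = 3317/6 = 552.833
M(unrelated) = 3660/5 = 732.000
Difference = 732.000 − 552.833 = 179.167 ms

179.2 ms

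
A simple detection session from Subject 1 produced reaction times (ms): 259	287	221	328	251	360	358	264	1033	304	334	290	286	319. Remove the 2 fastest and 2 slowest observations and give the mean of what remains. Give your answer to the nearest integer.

303 ms

Sorted: 221, 251, 259, 264, 286, 287, 290, 304, 319, 328, 334, 358, 360, 1033
Drop lowest 2 (221, 251) and highest 2 (360, 1033)
Remaining (n=10): Σ = 3029, mean = 3029/10 = 302.900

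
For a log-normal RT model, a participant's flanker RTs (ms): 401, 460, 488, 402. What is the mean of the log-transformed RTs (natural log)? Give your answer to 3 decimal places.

6.078

ln(RT): 5.9940, 6.1312, 6.1903, 5.9965
Σ ln(RT) = 24.3120
Mean = 24.3120/4 = 6.07799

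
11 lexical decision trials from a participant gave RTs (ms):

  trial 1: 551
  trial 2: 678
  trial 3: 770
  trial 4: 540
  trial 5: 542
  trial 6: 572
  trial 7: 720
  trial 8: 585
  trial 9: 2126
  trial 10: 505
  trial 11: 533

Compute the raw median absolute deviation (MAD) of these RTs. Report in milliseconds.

39 ms

Sorted: 505, 533, 540, 542, 551, 572, 585, 678, 720, 770, 2126 → median = 572
|x − 572|: 21, 106, 198, 32, 30, 0, 148, 13, 1554, 67, 39
Sorted deviations: 0, 13, 21, 30, 32, 39, 67, 106, 148, 198, 1554 → MAD = 39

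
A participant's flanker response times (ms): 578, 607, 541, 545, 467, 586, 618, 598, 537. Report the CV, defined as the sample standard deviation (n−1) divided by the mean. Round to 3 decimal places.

n = 9, Σ = 5077, M = 564.1111
Σ(x−M)² = 17628.889; s = √(17628.889/8) = 46.9426
CV = 46.9426 / 564.1111 = 0.08322

0.083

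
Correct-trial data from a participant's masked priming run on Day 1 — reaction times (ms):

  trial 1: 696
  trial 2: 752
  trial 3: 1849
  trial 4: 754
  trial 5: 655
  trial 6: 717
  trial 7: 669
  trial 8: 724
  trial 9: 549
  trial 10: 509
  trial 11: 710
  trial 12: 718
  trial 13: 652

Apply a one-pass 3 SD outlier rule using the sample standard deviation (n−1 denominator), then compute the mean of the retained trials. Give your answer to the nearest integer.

n = 13, ΣRT = 9954, M = 765.692
Σ(x−M)² = 1335596.77; s = √(1335596.77/12) = 333.616
Cutoffs: 765.692 ± 3·333.616 → [-235.2, 1766.5]
Outside: 1849 → excluded.
Retained (n=12): Σ = 8105, mean = 8105/12 = 675.417

675 ms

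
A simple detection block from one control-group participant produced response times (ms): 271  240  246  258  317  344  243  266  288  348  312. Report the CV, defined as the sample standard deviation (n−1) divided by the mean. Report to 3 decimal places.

0.140

n = 11, Σ = 3133, M = 284.8182
Σ(x−M)² = 15807.636; s = √(15807.636/10) = 39.7588
CV = 39.7588 / 284.8182 = 0.13959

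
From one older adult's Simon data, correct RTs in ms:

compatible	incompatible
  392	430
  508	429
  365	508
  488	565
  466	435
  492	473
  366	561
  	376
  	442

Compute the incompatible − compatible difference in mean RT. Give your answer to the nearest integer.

29 ms

M(compatible) = 3077/7 = 439.571
M(incompatible) = 4219/9 = 468.778
Difference = 468.778 − 439.571 = 29.206 ms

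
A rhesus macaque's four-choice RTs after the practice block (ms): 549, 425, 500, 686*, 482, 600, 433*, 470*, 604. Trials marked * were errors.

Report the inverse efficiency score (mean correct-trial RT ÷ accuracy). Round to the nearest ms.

790 ms

Correct trials (n=6): 549, 425, 500, 482, 600, 604
Mean correct RT = 3160/6 = 526.6667 ms
Proportion correct = 6/9
IES = 526.6667 / (6/9) = 790.000 ms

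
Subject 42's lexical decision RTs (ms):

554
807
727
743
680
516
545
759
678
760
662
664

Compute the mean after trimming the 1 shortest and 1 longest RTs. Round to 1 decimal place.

Sorted: 516, 545, 554, 662, 664, 678, 680, 727, 743, 759, 760, 807
Drop lowest 1 (516) and highest 1 (807)
Remaining (n=10): Σ = 6772, mean = 6772/10 = 677.200

677.2 ms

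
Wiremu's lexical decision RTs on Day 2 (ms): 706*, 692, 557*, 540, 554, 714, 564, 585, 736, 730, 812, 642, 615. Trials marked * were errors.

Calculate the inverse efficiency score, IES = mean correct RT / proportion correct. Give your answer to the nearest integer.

772 ms

Correct trials (n=11): 692, 540, 554, 714, 564, 585, 736, 730, 812, 642, 615
Mean correct RT = 7184/11 = 653.0909 ms
Proportion correct = 11/13
IES = 653.0909 / (11/13) = 771.835 ms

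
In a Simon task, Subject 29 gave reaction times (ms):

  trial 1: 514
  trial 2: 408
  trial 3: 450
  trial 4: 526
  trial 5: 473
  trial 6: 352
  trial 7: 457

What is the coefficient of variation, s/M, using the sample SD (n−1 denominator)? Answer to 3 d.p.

0.132

n = 7, Σ = 3180, M = 454.2857
Σ(x−M)² = 21689.429; s = √(21689.429/6) = 60.1241
CV = 60.1241 / 454.2857 = 0.13235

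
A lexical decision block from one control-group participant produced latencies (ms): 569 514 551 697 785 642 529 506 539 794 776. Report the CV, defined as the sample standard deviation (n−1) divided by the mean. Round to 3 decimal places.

0.185

n = 11, Σ = 6902, M = 627.4545
Σ(x−M)² = 134074.727; s = √(134074.727/10) = 115.7906
CV = 115.7906 / 627.4545 = 0.18454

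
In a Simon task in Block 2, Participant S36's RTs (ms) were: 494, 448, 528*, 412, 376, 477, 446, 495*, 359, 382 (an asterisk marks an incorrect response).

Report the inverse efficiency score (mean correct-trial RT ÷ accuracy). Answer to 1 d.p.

Correct trials (n=8): 494, 448, 412, 376, 477, 446, 359, 382
Mean correct RT = 3394/8 = 424.2500 ms
Proportion correct = 8/10
IES = 424.2500 / (8/10) = 530.312 ms

530.3 ms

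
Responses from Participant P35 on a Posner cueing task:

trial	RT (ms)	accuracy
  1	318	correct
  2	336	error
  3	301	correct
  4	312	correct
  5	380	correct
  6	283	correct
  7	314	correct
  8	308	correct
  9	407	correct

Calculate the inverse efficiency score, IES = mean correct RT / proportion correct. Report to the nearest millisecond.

369 ms

Correct trials (n=8): 318, 301, 312, 380, 283, 314, 308, 407
Mean correct RT = 2623/8 = 327.8750 ms
Proportion correct = 8/9
IES = 327.8750 / (8/9) = 368.859 ms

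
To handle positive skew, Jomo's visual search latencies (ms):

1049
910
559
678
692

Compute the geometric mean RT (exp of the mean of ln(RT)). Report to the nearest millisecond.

758 ms

ln(RT): 6.9556, 6.8134, 6.3261, 6.5191, 6.5396
Mean ln(RT) = 33.1539/5 = 6.63078
Geometric mean = exp(6.63078) = 758.08 ms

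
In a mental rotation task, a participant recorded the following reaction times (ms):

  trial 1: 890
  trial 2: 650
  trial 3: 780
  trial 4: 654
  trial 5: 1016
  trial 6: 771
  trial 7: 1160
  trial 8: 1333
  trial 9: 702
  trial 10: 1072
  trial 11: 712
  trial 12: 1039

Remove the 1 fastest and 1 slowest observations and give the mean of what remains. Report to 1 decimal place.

Sorted: 650, 654, 702, 712, 771, 780, 890, 1016, 1039, 1072, 1160, 1333
Drop lowest 1 (650) and highest 1 (1333)
Remaining (n=10): Σ = 8796, mean = 8796/10 = 879.600

879.6 ms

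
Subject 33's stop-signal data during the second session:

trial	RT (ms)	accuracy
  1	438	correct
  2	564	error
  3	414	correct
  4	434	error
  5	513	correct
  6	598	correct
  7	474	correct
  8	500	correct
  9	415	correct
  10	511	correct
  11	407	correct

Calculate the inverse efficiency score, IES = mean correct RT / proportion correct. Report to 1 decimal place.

Correct trials (n=9): 438, 414, 513, 598, 474, 500, 415, 511, 407
Mean correct RT = 4270/9 = 474.4444 ms
Proportion correct = 9/11
IES = 474.4444 / (9/11) = 579.877 ms

579.9 ms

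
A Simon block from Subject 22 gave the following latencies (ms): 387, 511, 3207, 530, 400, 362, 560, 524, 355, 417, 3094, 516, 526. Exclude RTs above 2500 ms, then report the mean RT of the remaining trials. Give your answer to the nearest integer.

463 ms

Excluded: 3094, 3207
Retained (n=11): Σ = 5088
Mean = 5088/11 = 462.5455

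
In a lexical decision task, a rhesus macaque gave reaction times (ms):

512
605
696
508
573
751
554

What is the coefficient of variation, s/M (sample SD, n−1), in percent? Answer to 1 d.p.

n = 7, Σ = 4199, M = 599.8571
Σ(x−M)² = 51094.857; s = √(51094.857/6) = 92.2811
CV = 92.2811 / 599.8571 = 0.15384 = 15.384%

15.4%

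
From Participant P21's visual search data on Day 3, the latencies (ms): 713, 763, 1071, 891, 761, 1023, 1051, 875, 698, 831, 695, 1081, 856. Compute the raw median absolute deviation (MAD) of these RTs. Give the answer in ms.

143 ms

Sorted: 695, 698, 713, 761, 763, 831, 856, 875, 891, 1023, 1051, 1071, 1081 → median = 856
|x − 856|: 143, 93, 215, 35, 95, 167, 195, 19, 158, 25, 161, 225, 0
Sorted deviations: 0, 19, 25, 35, 93, 95, 143, 158, 161, 167, 195, 215, 225 → MAD = 143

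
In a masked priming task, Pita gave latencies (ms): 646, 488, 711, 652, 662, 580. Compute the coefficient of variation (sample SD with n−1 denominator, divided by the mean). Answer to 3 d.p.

0.126

n = 6, Σ = 3739, M = 623.1667
Σ(x−M)² = 30708.833; s = √(30708.833/5) = 78.3694
CV = 78.3694 / 623.1667 = 0.12576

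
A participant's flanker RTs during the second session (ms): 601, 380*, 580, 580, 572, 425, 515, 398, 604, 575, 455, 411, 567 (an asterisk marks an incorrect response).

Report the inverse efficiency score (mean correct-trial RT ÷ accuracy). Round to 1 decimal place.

Correct trials (n=12): 601, 580, 580, 572, 425, 515, 398, 604, 575, 455, 411, 567
Mean correct RT = 6283/12 = 523.5833 ms
Proportion correct = 12/13
IES = 523.5833 / (12/13) = 567.215 ms

567.2 ms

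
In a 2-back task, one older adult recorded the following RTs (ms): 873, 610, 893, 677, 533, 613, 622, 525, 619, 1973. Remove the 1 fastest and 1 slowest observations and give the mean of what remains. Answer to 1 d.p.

Sorted: 525, 533, 610, 613, 619, 622, 677, 873, 893, 1973
Drop lowest 1 (525) and highest 1 (1973)
Remaining (n=8): Σ = 5440, mean = 5440/8 = 680.000

680.0 ms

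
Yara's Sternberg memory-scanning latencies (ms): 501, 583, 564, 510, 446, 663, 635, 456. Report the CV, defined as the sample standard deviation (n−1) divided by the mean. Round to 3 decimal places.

n = 8, Σ = 4358, M = 544.7500
Σ(x−M)² = 44711.500; s = √(44711.500/7) = 79.9209
CV = 79.9209 / 544.7500 = 0.14671

0.147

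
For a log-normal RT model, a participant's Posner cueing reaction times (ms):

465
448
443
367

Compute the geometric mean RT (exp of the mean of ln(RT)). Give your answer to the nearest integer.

ln(RT): 6.1420, 6.1048, 6.0936, 5.9054
Mean ln(RT) = 24.2458/4 = 6.06144
Geometric mean = exp(6.06144) = 428.99 ms

429 ms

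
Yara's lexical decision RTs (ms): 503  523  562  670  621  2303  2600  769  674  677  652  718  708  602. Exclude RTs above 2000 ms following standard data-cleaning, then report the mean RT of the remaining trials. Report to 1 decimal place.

Excluded: 2303, 2600
Retained (n=12): Σ = 7679
Mean = 7679/12 = 639.9167

639.9 ms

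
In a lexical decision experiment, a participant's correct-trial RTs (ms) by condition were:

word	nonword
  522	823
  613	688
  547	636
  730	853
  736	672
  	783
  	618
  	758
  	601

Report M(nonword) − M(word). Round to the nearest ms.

M(word) = 3148/5 = 629.600
M(nonword) = 6432/9 = 714.667
Difference = 714.667 − 629.600 = 85.067 ms

85 ms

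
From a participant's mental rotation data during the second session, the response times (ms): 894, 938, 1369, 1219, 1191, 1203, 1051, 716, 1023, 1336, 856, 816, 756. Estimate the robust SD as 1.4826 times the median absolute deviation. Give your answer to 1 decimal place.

266.9 ms

Sorted: 716, 756, 816, 856, 894, 938, 1023, 1051, 1191, 1203, 1219, 1336, 1369 → median = 1023
|x − 1023| sorted: 0, 28, 85, 129, 167, 168, 180, 196, 207, 267, 307, 313, 346 → MAD = 180
Robust SD ≈ 1.4826 × 180 = 266.868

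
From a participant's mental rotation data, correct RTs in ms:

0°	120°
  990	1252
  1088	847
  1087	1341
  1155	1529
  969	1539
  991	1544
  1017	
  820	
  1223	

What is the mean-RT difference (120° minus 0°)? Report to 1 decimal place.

304.2 ms

M(0°) = 9340/9 = 1037.778
M(120°) = 8052/6 = 1342.000
Difference = 1342.000 − 1037.778 = 304.222 ms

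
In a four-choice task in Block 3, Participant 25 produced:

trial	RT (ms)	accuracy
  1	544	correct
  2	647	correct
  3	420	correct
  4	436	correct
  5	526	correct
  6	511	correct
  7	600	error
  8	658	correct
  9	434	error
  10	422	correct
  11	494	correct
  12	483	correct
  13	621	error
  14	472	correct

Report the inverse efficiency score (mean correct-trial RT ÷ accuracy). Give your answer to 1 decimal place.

649.4 ms

Correct trials (n=11): 544, 647, 420, 436, 526, 511, 658, 422, 494, 483, 472
Mean correct RT = 5613/11 = 510.2727 ms
Proportion correct = 11/14
IES = 510.2727 / (11/14) = 649.438 ms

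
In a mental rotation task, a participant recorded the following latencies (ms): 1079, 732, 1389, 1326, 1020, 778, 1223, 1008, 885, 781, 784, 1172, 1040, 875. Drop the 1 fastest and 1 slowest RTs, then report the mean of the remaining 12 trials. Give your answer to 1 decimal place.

997.6 ms

Sorted: 732, 778, 781, 784, 875, 885, 1008, 1020, 1040, 1079, 1172, 1223, 1326, 1389
Drop lowest 1 (732) and highest 1 (1389)
Remaining (n=12): Σ = 11971, mean = 11971/12 = 997.583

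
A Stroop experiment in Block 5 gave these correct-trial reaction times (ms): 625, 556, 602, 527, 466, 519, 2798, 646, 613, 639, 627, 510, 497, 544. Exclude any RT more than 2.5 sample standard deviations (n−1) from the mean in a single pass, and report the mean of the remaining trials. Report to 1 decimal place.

567.0 ms

n = 14, ΣRT = 10169, M = 726.357
Σ(x−M)² = 4666469.21; s = √(4666469.21/13) = 599.132
Cutoffs: 726.357 ± 2.5·599.132 → [-771.5, 2224.2]
Outside: 2798 → excluded.
Retained (n=13): Σ = 7371, mean = 7371/13 = 567.000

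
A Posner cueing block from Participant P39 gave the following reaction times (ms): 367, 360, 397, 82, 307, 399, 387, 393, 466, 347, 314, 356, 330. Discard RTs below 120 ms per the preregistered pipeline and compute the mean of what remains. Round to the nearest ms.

Excluded: 82
Retained (n=12): Σ = 4423
Mean = 4423/12 = 368.5833

369 ms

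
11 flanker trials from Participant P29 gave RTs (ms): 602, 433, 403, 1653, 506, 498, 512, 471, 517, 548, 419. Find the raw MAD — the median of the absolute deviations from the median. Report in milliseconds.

42 ms

Sorted: 403, 419, 433, 471, 498, 506, 512, 517, 548, 602, 1653 → median = 506
|x − 506|: 96, 73, 103, 1147, 0, 8, 6, 35, 11, 42, 87
Sorted deviations: 0, 6, 8, 11, 35, 42, 73, 87, 96, 103, 1147 → MAD = 42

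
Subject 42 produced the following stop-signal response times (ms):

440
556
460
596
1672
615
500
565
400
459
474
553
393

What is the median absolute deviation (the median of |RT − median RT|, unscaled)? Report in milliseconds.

60 ms

Sorted: 393, 400, 440, 459, 460, 474, 500, 553, 556, 565, 596, 615, 1672 → median = 500
|x − 500|: 60, 56, 40, 96, 1172, 115, 0, 65, 100, 41, 26, 53, 107
Sorted deviations: 0, 26, 40, 41, 53, 56, 60, 65, 96, 100, 107, 115, 1172 → MAD = 60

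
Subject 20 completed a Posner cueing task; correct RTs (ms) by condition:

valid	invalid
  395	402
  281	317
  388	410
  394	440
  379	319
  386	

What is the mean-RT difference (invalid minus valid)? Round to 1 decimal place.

7.1 ms

M(valid) = 2223/6 = 370.500
M(invalid) = 1888/5 = 377.600
Difference = 377.600 − 370.500 = 7.100 ms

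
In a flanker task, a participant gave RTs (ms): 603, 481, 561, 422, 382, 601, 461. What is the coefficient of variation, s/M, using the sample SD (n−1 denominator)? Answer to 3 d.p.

n = 7, Σ = 3511, M = 501.5714
Σ(x−M)² = 46403.714; s = √(46403.714/6) = 87.9429
CV = 87.9429 / 501.5714 = 0.17533

0.175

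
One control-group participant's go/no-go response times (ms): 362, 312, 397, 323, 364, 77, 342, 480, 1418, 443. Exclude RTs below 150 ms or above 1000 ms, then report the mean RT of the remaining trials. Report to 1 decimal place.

377.9 ms

Excluded: 77, 1418
Retained (n=8): Σ = 3023
Mean = 3023/8 = 377.8750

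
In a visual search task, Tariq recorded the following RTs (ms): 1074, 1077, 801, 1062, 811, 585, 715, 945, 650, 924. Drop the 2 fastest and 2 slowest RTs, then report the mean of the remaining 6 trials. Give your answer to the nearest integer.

Sorted: 585, 650, 715, 801, 811, 924, 945, 1062, 1074, 1077
Drop lowest 2 (585, 650) and highest 2 (1074, 1077)
Remaining (n=6): Σ = 5258, mean = 5258/6 = 876.333

876 ms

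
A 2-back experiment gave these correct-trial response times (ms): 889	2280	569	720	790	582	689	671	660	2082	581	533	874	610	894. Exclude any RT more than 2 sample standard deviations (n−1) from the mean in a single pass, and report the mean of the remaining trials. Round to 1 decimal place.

697.1 ms

n = 15, ΣRT = 13424, M = 894.933
Σ(x−M)² = 4032268.93; s = √(4032268.93/14) = 536.674
Cutoffs: 894.933 ± 2·536.674 → [-178.4, 1968.3]
Outside: 2082, 2280 → excluded.
Retained (n=13): Σ = 9062, mean = 9062/13 = 697.077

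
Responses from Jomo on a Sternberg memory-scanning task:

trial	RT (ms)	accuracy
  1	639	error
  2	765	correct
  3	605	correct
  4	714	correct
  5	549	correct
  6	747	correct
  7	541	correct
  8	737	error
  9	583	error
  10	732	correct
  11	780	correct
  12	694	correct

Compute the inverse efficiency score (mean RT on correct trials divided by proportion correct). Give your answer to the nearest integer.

908 ms

Correct trials (n=9): 765, 605, 714, 549, 747, 541, 732, 780, 694
Mean correct RT = 6127/9 = 680.7778 ms
Proportion correct = 9/12
IES = 680.7778 / (9/12) = 907.704 ms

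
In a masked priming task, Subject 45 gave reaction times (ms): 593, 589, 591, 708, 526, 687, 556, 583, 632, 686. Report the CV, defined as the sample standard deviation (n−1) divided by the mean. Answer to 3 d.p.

n = 10, Σ = 6151, M = 615.1000
Σ(x−M)² = 33324.900; s = √(33324.900/9) = 60.8504
CV = 60.8504 / 615.1000 = 0.09893

0.099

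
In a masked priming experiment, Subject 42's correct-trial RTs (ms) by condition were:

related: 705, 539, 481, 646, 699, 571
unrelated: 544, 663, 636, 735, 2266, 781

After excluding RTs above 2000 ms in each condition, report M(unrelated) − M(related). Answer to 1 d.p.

unrelated: exclude 2266
M(related) = 3641/6 = 606.833
M(unrelated) = 3359/5 = 671.800
Difference = 671.800 − 606.833 = 64.967 ms

65.0 ms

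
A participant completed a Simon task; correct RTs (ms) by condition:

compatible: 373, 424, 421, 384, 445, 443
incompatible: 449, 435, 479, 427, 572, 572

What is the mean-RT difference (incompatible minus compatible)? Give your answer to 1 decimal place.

74.0 ms

M(compatible) = 2490/6 = 415.000
M(incompatible) = 2934/6 = 489.000
Difference = 489.000 − 415.000 = 74.000 ms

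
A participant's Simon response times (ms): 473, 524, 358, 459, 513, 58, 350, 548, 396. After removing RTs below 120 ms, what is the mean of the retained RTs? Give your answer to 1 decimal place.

452.6 ms

Excluded: 58
Retained (n=8): Σ = 3621
Mean = 3621/8 = 452.6250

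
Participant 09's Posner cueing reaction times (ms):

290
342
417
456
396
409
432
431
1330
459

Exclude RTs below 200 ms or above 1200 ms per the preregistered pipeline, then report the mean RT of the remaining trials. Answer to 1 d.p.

Excluded: 1330
Retained (n=9): Σ = 3632
Mean = 3632/9 = 403.5556

403.6 ms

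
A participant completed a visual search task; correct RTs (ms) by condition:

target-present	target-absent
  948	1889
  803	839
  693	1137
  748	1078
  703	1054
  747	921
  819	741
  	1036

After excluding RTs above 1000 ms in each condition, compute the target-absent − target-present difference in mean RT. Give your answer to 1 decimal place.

53.5 ms

target-absent: exclude 1889, 1137, 1078, 1054, 1036
M(target-present) = 5461/7 = 780.143
M(target-absent) = 2501/3 = 833.667
Difference = 833.667 − 780.143 = 53.524 ms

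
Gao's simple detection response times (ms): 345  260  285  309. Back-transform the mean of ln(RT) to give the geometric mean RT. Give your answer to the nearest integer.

ln(RT): 5.8435, 5.5607, 5.6525, 5.7333
Mean ln(RT) = 22.7901/4 = 5.69751
Geometric mean = exp(5.69751) = 298.13 ms

298 ms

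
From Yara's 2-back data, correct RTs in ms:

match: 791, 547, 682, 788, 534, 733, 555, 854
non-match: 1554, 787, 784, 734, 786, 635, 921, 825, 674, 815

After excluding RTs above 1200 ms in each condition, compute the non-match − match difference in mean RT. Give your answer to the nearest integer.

88 ms

non-match: exclude 1554
M(match) = 5484/8 = 685.500
M(non-match) = 6961/9 = 773.444
Difference = 773.444 − 685.500 = 87.944 ms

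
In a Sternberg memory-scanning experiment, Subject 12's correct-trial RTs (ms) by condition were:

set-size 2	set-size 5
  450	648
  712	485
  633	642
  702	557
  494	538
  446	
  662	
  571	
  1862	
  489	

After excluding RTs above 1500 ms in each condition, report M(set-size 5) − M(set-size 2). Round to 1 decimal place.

set-size 2: exclude 1862
M(set-size 2) = 5159/9 = 573.222
M(set-size 5) = 2870/5 = 574.000
Difference = 574.000 − 573.222 = 0.778 ms

0.8 ms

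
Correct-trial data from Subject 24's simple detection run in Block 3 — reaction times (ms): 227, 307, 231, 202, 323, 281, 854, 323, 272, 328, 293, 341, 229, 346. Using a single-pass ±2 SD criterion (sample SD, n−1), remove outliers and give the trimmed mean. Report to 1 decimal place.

n = 14, ΣRT = 4557, M = 325.500
Σ(x−M)² = 329429.50; s = √(329429.50/13) = 159.188
Cutoffs: 325.500 ± 2·159.188 → [7.1, 643.9]
Outside: 854 → excluded.
Retained (n=13): Σ = 3703, mean = 3703/13 = 284.846

284.8 ms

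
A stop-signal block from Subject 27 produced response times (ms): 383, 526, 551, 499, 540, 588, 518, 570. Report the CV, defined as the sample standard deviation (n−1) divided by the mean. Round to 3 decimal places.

n = 8, Σ = 4175, M = 521.8750
Σ(x−M)² = 27706.875; s = √(27706.875/7) = 62.9136
CV = 62.9136 / 521.8750 = 0.12055

0.121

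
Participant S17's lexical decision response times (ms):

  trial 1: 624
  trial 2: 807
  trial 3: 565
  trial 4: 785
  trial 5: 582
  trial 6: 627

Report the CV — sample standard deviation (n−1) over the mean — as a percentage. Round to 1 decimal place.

15.7%

n = 6, Σ = 3990, M = 665.0000
Σ(x−M)² = 54578.000; s = √(54578.000/5) = 104.4777
CV = 104.4777 / 665.0000 = 0.15711 = 15.711%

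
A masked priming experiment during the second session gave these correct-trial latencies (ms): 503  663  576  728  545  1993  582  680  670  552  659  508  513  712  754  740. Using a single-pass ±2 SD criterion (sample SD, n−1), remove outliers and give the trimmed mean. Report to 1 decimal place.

625.7 ms

n = 16, ΣRT = 11378, M = 711.125
Σ(x−M)² = 1865533.75; s = √(1865533.75/15) = 352.660
Cutoffs: 711.125 ± 2·352.660 → [5.8, 1416.4]
Outside: 1993 → excluded.
Retained (n=15): Σ = 9385, mean = 9385/15 = 625.667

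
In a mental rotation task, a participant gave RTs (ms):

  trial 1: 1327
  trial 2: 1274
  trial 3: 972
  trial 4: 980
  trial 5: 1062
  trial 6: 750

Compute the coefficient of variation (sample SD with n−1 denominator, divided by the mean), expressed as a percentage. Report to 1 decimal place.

20.1%

n = 6, Σ = 6365, M = 1060.8333
Σ(x−M)² = 227328.833; s = √(227328.833/5) = 213.2270
CV = 213.2270 / 1060.8333 = 0.20100 = 20.100%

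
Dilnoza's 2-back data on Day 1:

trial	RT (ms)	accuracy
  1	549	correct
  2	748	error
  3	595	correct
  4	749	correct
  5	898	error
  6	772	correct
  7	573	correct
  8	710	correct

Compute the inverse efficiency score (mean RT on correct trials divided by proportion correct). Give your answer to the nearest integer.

Correct trials (n=6): 549, 595, 749, 772, 573, 710
Mean correct RT = 3948/6 = 658.0000 ms
Proportion correct = 6/8
IES = 658.0000 / (6/8) = 877.333 ms

877 ms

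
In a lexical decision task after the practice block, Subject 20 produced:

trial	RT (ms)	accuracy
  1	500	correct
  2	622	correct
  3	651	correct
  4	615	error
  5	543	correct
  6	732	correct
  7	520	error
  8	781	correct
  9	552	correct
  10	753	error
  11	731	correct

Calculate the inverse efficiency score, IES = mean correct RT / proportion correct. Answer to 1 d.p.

Correct trials (n=8): 500, 622, 651, 543, 732, 781, 552, 731
Mean correct RT = 5112/8 = 639.0000 ms
Proportion correct = 8/11
IES = 639.0000 / (8/11) = 878.625 ms

878.6 ms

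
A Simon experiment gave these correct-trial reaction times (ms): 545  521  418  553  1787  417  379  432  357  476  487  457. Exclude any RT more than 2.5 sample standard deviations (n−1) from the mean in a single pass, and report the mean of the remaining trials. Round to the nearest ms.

n = 12, ΣRT = 6829, M = 569.083
Σ(x−M)² = 1660294.92; s = √(1660294.92/11) = 388.505
Cutoffs: 569.083 ± 2.5·388.505 → [-402.2, 1540.3]
Outside: 1787 → excluded.
Retained (n=11): Σ = 5042, mean = 5042/11 = 458.364

458 ms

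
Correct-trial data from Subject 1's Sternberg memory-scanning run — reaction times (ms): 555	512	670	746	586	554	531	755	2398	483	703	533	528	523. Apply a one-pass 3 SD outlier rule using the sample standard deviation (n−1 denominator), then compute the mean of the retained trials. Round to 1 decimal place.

590.7 ms

n = 14, ΣRT = 10077, M = 719.786
Σ(x−M)² = 3138906.36; s = √(3138906.36/13) = 491.380
Cutoffs: 719.786 ± 3·491.380 → [-754.4, 2193.9]
Outside: 2398 → excluded.
Retained (n=13): Σ = 7679, mean = 7679/13 = 590.692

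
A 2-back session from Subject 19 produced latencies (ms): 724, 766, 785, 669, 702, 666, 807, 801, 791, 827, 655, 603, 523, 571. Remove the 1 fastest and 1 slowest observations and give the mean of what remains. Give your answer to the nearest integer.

Sorted: 523, 571, 603, 655, 666, 669, 702, 724, 766, 785, 791, 801, 807, 827
Drop lowest 1 (523) and highest 1 (827)
Remaining (n=12): Σ = 8540, mean = 8540/12 = 711.667

712 ms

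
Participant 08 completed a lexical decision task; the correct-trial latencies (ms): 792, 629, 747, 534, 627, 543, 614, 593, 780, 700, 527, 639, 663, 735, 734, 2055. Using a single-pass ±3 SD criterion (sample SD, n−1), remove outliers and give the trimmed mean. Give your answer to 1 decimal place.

n = 16, ΣRT = 11912, M = 744.500
Σ(x−M)² = 1940234.00; s = √(1940234.00/15) = 359.651
Cutoffs: 744.500 ± 3·359.651 → [-334.5, 1823.5]
Outside: 2055 → excluded.
Retained (n=15): Σ = 9857, mean = 9857/15 = 657.133

657.1 ms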